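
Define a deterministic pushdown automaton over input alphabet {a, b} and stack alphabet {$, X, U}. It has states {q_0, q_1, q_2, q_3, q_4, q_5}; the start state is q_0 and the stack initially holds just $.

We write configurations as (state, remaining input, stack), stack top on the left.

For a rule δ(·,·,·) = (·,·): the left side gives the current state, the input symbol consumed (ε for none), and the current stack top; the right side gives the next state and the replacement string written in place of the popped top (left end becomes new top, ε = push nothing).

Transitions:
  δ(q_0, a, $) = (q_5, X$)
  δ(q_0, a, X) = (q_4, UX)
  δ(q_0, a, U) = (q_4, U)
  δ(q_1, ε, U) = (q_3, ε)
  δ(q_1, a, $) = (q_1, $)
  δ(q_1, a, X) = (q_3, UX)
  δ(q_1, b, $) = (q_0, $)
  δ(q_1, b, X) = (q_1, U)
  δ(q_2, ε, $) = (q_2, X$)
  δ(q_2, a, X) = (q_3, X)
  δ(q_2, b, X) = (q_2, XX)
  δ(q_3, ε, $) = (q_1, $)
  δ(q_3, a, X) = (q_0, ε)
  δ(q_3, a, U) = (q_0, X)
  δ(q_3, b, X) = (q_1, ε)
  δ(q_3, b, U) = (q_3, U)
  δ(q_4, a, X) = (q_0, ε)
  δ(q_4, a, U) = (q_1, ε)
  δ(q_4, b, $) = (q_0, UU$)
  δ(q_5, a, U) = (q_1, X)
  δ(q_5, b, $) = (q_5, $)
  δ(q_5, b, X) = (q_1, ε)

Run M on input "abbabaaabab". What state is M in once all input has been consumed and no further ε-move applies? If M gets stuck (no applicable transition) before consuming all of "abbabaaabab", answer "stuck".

(q_0, abbabaaabab, $)
  read a, top $: go to q_5, push X$ → (q_5, bbabaaabab, X$)
  read b, top X: go to q_1, push ε → (q_1, babaaabab, $)
  read b, top $: go to q_0, push $ → (q_0, abaaabab, $)
  read a, top $: go to q_5, push X$ → (q_5, baaabab, X$)
  read b, top X: go to q_1, push ε → (q_1, aaabab, $)
  read a, top $: go to q_1, push $ → (q_1, aabab, $)
  read a, top $: go to q_1, push $ → (q_1, abab, $)
  read a, top $: go to q_1, push $ → (q_1, bab, $)
  read b, top $: go to q_0, push $ → (q_0, ab, $)
  read a, top $: go to q_5, push X$ → (q_5, b, X$)
  read b, top X: go to q_1, push ε → (q_1, ε, $)
All input consumed; M is in state q_1.

q_1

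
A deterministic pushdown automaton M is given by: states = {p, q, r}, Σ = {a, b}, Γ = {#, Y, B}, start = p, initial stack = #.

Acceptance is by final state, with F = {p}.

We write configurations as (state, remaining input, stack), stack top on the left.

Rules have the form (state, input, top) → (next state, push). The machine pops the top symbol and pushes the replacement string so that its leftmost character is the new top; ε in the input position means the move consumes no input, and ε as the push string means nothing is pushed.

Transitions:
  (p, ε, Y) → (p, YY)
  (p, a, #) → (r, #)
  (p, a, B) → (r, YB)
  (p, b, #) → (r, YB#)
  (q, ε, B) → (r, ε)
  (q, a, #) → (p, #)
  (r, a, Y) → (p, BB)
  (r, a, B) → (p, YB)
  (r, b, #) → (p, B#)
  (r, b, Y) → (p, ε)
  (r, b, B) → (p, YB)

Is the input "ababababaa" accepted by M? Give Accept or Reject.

Accept

(p, ababababaa, #)
  read a, top #: go to r, push # → (r, babababaa, #)
  read b, top #: go to p, push B# → (p, abababaa, B#)
  read a, top B: go to r, push YB → (r, bababaa, YB#)
  read b, top Y: go to p, push ε → (p, ababaa, B#)
  read a, top B: go to r, push YB → (r, babaa, YB#)
  read b, top Y: go to p, push ε → (p, abaa, B#)
  read a, top B: go to r, push YB → (r, baa, YB#)
  read b, top Y: go to p, push ε → (p, aa, B#)
  read a, top B: go to r, push YB → (r, a, YB#)
  read a, top Y: go to p, push BB → (p, ε, BBB#)
All input consumed; state p ∈ F.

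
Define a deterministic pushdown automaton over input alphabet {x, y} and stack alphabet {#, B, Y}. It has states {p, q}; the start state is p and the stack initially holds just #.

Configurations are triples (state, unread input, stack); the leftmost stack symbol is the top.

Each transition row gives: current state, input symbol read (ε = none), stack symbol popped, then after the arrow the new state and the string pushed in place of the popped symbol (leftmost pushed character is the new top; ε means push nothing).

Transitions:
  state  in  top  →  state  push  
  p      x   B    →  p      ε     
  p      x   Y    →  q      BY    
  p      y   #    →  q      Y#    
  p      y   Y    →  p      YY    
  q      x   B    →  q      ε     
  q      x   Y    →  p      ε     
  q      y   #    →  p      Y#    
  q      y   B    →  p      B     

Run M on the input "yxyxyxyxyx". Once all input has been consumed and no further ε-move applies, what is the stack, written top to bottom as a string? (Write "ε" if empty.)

#

(p, yxyxyxyxyx, #) ⊢ (q, xyxyxyxyx, Y#) ⊢ (p, yxyxyxyx, #) ⊢ (q, xyxyxyx, Y#) ⊢ (p, yxyxyx, #) ⊢ (q, xyxyx, Y#) ⊢ (p, yxyx, #) ⊢ (q, xyx, Y#) ⊢ (p, yx, #) ⊢ (q, x, Y#) ⊢ (p, ε, #)
All input consumed in state p with stack #.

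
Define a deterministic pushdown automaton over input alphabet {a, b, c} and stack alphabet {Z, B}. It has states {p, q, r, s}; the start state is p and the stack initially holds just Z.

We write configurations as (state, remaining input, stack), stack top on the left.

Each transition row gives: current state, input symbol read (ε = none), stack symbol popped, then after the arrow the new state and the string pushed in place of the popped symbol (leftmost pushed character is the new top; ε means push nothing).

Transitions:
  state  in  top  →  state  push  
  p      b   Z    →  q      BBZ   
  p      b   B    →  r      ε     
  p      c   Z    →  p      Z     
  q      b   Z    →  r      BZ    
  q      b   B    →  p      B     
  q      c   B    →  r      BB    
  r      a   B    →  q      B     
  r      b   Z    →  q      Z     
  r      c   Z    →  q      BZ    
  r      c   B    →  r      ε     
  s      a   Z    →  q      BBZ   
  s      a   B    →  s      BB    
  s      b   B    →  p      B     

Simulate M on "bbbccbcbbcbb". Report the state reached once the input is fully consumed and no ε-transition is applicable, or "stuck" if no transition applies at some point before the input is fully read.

stuck

(p, bbbccbcbbcbb, Z)
  read b, top Z: go to q, push BBZ → (q, bbccbcbbcbb, BBZ)
  read b, top B: go to p, push B → (p, bccbcbbcbb, BBZ)
  read b, top B: go to r, push ε → (r, ccbcbbcbb, BZ)
  read c, top B: go to r, push ε → (r, cbcbbcbb, Z)
  read c, top Z: go to q, push BZ → (q, bcbbcbb, BZ)
  read b, top B: go to p, push B → (p, cbbcbb, BZ)
No transition for (p, c, top B); M blocks with input cbbcbb remaining.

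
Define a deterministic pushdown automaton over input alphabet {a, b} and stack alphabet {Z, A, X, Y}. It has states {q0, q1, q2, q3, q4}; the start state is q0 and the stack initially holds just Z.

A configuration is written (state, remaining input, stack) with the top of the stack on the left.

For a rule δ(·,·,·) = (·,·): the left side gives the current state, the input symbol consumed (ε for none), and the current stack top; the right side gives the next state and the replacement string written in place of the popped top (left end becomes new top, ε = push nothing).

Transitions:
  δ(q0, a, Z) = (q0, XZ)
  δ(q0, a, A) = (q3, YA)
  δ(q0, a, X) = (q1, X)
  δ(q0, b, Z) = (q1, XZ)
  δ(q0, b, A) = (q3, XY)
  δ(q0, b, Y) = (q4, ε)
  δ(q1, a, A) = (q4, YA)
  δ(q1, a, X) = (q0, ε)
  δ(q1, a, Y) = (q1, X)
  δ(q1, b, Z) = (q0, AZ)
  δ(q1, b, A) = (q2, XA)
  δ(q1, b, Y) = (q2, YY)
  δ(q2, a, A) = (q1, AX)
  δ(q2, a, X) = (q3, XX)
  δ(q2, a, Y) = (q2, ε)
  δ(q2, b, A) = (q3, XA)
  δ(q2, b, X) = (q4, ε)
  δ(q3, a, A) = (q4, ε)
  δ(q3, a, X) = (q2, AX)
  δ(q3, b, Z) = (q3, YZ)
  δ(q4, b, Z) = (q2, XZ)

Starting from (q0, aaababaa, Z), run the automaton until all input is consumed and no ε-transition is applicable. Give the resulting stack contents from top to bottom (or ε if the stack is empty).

XZ

(q0, aaababaa, Z)
  read a, top Z: go to q0, push XZ → (q0, aababaa, XZ)
  read a, top X: go to q1, push X → (q1, ababaa, XZ)
  read a, top X: go to q0, push ε → (q0, babaa, Z)
  read b, top Z: go to q1, push XZ → (q1, abaa, XZ)
  read a, top X: go to q0, push ε → (q0, baa, Z)
  read b, top Z: go to q1, push XZ → (q1, aa, XZ)
  read a, top X: go to q0, push ε → (q0, a, Z)
  read a, top Z: go to q0, push XZ → (q0, ε, XZ)
All input consumed in state q0 with stack XZ.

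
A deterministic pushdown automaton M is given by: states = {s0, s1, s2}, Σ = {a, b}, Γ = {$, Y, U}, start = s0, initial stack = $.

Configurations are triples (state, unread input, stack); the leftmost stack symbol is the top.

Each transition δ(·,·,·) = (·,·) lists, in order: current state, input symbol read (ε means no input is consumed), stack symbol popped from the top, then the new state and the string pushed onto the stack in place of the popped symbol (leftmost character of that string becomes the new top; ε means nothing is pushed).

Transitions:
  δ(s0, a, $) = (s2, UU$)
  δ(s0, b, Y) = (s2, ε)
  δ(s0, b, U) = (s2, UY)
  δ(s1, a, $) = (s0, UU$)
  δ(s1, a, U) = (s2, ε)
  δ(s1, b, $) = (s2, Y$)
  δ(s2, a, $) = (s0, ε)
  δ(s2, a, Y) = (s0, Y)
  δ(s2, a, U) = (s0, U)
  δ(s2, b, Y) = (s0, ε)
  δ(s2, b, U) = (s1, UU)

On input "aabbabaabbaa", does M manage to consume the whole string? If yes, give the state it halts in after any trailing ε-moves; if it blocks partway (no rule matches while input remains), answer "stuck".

s0

(s0, aabbabaabbaa, $) ⊢ (s2, abbabaabbaa, UU$) ⊢ (s0, bbabaabbaa, UU$) ⊢ (s2, babaabbaa, UYU$) ⊢ (s1, abaabbaa, UUYU$) ⊢ (s2, baabbaa, UYU$) ⊢ (s1, aabbaa, UUYU$) ⊢ (s2, abbaa, UYU$) ⊢ (s0, bbaa, UYU$) ⊢ (s2, baa, UYYU$) ⊢ (s1, aa, UUYYU$) ⊢ (s2, a, UYYU$) ⊢ (s0, ε, UYYU$)
All input consumed; M is in state s0.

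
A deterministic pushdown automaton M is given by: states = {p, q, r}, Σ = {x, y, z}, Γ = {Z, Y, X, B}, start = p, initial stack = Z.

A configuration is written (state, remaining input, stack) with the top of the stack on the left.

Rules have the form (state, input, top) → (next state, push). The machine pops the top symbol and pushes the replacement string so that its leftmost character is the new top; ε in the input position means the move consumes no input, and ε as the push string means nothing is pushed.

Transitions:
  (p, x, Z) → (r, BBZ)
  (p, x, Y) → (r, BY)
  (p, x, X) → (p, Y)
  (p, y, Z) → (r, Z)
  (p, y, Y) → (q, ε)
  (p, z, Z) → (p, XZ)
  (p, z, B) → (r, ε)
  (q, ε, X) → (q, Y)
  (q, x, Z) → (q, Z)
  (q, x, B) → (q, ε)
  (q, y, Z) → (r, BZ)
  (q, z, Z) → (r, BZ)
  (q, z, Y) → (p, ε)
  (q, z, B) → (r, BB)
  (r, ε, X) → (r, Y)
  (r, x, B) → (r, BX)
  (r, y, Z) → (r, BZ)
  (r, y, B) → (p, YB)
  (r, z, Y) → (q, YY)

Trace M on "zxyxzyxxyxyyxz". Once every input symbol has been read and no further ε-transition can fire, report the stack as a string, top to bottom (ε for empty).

BXYBZ

(p, zxyxzyxxyxyyxz, Z)
  read z, top Z: go to p, push XZ → (p, xyxzyxxyxyyxz, XZ)
  read x, top X: go to p, push Y → (p, yxzyxxyxyyxz, YZ)
  read y, top Y: go to q, push ε → (q, xzyxxyxyyxz, Z)
  read x, top Z: go to q, push Z → (q, zyxxyxyyxz, Z)
  read z, top Z: go to r, push BZ → (r, yxxyxyyxz, BZ)
  read y, top B: go to p, push YB → (p, xxyxyyxz, YBZ)
  read x, top Y: go to r, push BY → (r, xyxyyxz, BYBZ)
  read x, top B: go to r, push BX → (r, yxyyxz, BXYBZ)
  read y, top B: go to p, push YB → (p, xyyxz, YBXYBZ)
  read x, top Y: go to r, push BY → (r, yyxz, BYBXYBZ)
  read y, top B: go to p, push YB → (p, yxz, YBYBXYBZ)
  read y, top Y: go to q, push ε → (q, xz, BYBXYBZ)
  read x, top B: go to q, push ε → (q, z, YBXYBZ)
  read z, top Y: go to p, push ε → (p, ε, BXYBZ)
All input consumed in state p with stack BXYBZ.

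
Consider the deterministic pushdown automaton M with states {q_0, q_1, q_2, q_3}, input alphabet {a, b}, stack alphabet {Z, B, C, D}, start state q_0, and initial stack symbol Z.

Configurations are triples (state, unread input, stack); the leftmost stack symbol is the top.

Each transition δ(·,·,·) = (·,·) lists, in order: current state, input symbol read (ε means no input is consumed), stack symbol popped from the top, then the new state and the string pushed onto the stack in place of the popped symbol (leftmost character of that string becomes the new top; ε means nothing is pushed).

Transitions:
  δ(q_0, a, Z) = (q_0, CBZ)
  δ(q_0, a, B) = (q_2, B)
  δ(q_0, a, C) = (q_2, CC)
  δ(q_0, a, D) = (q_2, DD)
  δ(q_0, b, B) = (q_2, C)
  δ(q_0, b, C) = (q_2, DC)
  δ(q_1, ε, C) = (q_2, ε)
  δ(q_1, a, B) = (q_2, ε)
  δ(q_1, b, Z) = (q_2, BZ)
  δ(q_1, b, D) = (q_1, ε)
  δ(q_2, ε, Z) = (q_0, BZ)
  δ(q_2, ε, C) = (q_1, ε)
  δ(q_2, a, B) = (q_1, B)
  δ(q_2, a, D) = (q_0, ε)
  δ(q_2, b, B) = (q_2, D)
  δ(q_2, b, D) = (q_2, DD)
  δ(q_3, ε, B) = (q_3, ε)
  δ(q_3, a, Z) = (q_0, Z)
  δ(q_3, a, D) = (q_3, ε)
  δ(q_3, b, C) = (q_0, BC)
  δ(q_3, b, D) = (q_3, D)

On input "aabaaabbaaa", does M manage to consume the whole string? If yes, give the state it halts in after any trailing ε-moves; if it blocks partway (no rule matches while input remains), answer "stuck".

(q_0, aabaaabbaaa, Z) ⊢ (q_0, abaaabbaaa, CBZ) ⊢ (q_2, baaabbaaa, CCBZ) ⊢ (q_1, baaabbaaa, CBZ) ⊢ (q_2, baaabbaaa, BZ) ⊢ (q_2, aaabbaaa, DZ) ⊢ (q_0, aabbaaa, Z) ⊢ (q_0, abbaaa, CBZ) ⊢ (q_2, bbaaa, CCBZ) ⊢ (q_1, bbaaa, CBZ) ⊢ (q_2, bbaaa, BZ) ⊢ (q_2, baaa, DZ) ⊢ (q_2, aaa, DDZ) ⊢ (q_0, aa, DZ) ⊢ (q_2, a, DDZ) ⊢ (q_0, ε, DZ)
All input consumed; M is in state q_0.

q_0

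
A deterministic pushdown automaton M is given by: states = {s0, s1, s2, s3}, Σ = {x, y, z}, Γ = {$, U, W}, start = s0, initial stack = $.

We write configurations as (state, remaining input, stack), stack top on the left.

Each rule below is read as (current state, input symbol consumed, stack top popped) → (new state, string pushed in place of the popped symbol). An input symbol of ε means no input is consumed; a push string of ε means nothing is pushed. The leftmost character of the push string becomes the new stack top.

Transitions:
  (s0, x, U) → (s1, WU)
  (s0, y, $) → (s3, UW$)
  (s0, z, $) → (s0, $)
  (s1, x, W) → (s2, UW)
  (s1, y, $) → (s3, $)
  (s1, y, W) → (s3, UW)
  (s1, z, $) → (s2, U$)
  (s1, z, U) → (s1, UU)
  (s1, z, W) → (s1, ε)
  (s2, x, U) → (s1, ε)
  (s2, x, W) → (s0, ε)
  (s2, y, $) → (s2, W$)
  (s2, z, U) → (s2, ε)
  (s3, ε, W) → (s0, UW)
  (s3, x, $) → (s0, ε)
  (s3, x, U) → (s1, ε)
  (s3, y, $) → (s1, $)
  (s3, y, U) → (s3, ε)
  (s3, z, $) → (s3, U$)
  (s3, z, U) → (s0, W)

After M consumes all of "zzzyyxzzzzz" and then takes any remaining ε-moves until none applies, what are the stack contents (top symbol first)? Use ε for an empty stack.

UUUUUW$

(s0, zzzyyxzzzzz, $)
  read z, top $: go to s0, push $ → (s0, zzyyxzzzzz, $)
  read z, top $: go to s0, push $ → (s0, zyyxzzzzz, $)
  read z, top $: go to s0, push $ → (s0, yyxzzzzz, $)
  read y, top $: go to s3, push UW$ → (s3, yxzzzzz, UW$)
  read y, top U: go to s3, push ε → (s3, xzzzzz, W$)
  ε-move, top W: go to s0, push UW → (s0, xzzzzz, UW$)
  read x, top U: go to s1, push WU → (s1, zzzzz, WUW$)
  read z, top W: go to s1, push ε → (s1, zzzz, UW$)
  read z, top U: go to s1, push UU → (s1, zzz, UUW$)
  read z, top U: go to s1, push UU → (s1, zz, UUUW$)
  read z, top U: go to s1, push UU → (s1, z, UUUUW$)
  read z, top U: go to s1, push UU → (s1, ε, UUUUUW$)
All input consumed in state s1 with stack UUUUUW$.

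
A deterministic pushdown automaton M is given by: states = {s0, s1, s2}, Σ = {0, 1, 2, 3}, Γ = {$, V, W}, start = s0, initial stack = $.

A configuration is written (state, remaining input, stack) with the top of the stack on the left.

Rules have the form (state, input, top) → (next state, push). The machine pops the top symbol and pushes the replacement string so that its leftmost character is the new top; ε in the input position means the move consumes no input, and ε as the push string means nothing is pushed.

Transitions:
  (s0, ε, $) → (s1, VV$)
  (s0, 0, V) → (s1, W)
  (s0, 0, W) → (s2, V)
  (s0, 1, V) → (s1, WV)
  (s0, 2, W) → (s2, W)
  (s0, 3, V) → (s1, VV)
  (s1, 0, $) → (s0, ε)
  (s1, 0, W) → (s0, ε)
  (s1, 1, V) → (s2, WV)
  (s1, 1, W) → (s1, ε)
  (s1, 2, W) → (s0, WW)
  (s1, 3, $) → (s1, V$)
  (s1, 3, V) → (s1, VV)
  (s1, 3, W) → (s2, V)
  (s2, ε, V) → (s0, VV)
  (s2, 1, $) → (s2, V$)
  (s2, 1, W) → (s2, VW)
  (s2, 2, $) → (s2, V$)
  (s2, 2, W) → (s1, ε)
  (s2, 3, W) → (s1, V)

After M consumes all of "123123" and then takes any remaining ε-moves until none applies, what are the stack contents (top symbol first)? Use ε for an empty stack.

VVVV$

(s0, 123123, $)
  ε-move, top $: go to s1, push VV$ → (s1, 123123, VV$)
  read 1, top V: go to s2, push WV → (s2, 23123, WVV$)
  read 2, top W: go to s1, push ε → (s1, 3123, VV$)
  read 3, top V: go to s1, push VV → (s1, 123, VVV$)
  read 1, top V: go to s2, push WV → (s2, 23, WVVV$)
  read 2, top W: go to s1, push ε → (s1, 3, VVV$)
  read 3, top V: go to s1, push VV → (s1, ε, VVVV$)
All input consumed in state s1 with stack VVVV$.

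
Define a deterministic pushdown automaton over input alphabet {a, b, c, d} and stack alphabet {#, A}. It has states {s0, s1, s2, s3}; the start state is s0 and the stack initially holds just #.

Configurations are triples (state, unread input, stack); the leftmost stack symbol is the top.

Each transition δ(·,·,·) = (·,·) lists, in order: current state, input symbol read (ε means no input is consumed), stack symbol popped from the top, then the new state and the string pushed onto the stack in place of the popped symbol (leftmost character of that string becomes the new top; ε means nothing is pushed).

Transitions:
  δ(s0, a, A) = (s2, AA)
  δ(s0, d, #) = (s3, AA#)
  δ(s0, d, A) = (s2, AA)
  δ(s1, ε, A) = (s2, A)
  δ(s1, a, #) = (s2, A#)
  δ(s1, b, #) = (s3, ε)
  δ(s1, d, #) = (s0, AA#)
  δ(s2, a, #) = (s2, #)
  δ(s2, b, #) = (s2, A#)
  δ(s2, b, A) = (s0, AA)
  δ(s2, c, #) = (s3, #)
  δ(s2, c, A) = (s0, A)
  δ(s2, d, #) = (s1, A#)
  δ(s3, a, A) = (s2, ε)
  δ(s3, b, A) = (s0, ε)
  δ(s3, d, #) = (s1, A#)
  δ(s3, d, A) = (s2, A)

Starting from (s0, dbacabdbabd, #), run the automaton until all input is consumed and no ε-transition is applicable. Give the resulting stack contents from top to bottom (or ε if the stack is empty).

(s0, dbacabdbabd, #) ⊢ (s3, bacabdbabd, AA#) ⊢ (s0, acabdbabd, A#) ⊢ (s2, cabdbabd, AA#) ⊢ (s0, abdbabd, AA#) ⊢ (s2, bdbabd, AAA#) ⊢ (s0, dbabd, AAAA#) ⊢ (s2, babd, AAAAA#) ⊢ (s0, abd, AAAAAA#) ⊢ (s2, bd, AAAAAAA#) ⊢ (s0, d, AAAAAAAA#) ⊢ (s2, ε, AAAAAAAAA#)
All input consumed in state s2 with stack AAAAAAAAA#.

AAAAAAAAA#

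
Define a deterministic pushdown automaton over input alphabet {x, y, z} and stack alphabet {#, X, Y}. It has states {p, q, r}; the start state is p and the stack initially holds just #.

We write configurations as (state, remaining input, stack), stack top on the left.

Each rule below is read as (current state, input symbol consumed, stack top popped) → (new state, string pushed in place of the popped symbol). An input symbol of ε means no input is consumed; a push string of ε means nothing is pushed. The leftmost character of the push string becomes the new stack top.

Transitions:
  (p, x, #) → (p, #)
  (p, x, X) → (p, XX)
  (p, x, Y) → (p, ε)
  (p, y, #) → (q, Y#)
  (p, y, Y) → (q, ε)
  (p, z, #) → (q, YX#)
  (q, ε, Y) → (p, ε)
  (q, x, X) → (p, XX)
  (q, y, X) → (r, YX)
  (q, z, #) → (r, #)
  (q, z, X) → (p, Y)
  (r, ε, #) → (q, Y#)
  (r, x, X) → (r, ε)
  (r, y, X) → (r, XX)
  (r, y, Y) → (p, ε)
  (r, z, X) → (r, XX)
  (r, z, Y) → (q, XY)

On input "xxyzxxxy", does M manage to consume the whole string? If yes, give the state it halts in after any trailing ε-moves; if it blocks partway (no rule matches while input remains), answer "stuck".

stuck

(p, xxyzxxxy, #)
  read x, top #: go to p, push # → (p, xyzxxxy, #)
  read x, top #: go to p, push # → (p, yzxxxy, #)
  read y, top #: go to q, push Y# → (q, zxxxy, Y#)
  ε-move, top Y: go to p, push ε → (p, zxxxy, #)
  read z, top #: go to q, push YX# → (q, xxxy, YX#)
  ε-move, top Y: go to p, push ε → (p, xxxy, X#)
  read x, top X: go to p, push XX → (p, xxy, XX#)
  read x, top X: go to p, push XX → (p, xy, XXX#)
  read x, top X: go to p, push XX → (p, y, XXXX#)
No transition for (p, y, top X); M blocks with input y remaining.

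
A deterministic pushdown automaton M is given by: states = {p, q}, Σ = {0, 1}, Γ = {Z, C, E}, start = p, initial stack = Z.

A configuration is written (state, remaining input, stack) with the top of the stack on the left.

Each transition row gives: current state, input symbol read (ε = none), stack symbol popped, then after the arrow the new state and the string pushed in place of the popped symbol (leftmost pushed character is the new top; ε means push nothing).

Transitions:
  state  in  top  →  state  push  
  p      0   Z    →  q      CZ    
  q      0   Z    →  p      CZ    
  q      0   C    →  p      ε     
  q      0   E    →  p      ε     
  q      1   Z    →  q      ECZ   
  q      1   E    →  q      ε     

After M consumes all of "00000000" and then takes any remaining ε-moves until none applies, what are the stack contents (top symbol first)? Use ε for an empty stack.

(p, 00000000, Z)
  read 0, top Z: go to q, push CZ → (q, 0000000, CZ)
  read 0, top C: go to p, push ε → (p, 000000, Z)
  read 0, top Z: go to q, push CZ → (q, 00000, CZ)
  read 0, top C: go to p, push ε → (p, 0000, Z)
  read 0, top Z: go to q, push CZ → (q, 000, CZ)
  read 0, top C: go to p, push ε → (p, 00, Z)
  read 0, top Z: go to q, push CZ → (q, 0, CZ)
  read 0, top C: go to p, push ε → (p, ε, Z)
All input consumed in state p with stack Z.

Z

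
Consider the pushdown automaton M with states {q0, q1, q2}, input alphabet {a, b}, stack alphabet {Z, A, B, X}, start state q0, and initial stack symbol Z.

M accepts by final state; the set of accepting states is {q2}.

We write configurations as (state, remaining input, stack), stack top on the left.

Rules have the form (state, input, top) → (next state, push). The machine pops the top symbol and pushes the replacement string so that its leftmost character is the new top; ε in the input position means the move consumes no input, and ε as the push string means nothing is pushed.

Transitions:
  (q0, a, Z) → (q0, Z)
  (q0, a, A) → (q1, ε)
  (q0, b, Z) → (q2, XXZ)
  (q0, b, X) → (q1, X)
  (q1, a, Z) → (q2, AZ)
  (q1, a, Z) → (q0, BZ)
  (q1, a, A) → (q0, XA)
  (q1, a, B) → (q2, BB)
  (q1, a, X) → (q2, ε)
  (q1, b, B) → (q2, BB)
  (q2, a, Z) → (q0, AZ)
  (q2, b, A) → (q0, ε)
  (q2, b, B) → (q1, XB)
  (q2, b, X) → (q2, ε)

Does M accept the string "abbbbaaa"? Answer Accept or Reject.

Reject

No computation consumes all input and reaches a final state.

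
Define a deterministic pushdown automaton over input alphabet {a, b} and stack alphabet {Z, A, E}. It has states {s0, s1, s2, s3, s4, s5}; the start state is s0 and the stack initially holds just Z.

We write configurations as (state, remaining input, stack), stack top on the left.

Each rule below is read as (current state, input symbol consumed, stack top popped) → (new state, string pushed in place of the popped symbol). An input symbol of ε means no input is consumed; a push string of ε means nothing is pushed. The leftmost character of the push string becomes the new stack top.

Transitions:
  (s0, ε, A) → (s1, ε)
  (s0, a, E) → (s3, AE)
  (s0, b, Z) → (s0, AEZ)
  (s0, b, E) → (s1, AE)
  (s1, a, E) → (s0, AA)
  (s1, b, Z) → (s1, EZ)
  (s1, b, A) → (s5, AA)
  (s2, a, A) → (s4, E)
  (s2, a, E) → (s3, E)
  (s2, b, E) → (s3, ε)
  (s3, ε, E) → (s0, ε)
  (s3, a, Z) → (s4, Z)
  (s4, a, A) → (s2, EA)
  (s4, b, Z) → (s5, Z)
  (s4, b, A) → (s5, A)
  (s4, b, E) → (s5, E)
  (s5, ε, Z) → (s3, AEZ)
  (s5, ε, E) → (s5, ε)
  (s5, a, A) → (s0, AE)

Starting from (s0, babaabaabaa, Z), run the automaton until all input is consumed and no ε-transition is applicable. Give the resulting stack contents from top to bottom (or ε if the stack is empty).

(s0, babaabaabaa, Z) ⊢ (s0, abaabaabaa, AEZ) ⊢ (s1, abaabaabaa, EZ) ⊢ (s0, baabaabaa, AAZ) ⊢ (s1, baabaabaa, AZ) ⊢ (s5, aabaabaa, AAZ) ⊢ (s0, abaabaa, AEAZ) ⊢ (s1, abaabaa, EAZ) ⊢ (s0, baabaa, AAAZ) ⊢ (s1, baabaa, AAZ) ⊢ (s5, aabaa, AAAZ) ⊢ (s0, abaa, AEAAZ) ⊢ (s1, abaa, EAAZ) ⊢ (s0, baa, AAAAZ) ⊢ (s1, baa, AAAZ) ⊢ (s5, aa, AAAAZ) ⊢ (s0, a, AEAAAZ) ⊢ (s1, a, EAAAZ) ⊢ (s0, ε, AAAAAZ) ⊢ (s1, ε, AAAAZ)
All input consumed in state s1 with stack AAAAZ.

AAAAZ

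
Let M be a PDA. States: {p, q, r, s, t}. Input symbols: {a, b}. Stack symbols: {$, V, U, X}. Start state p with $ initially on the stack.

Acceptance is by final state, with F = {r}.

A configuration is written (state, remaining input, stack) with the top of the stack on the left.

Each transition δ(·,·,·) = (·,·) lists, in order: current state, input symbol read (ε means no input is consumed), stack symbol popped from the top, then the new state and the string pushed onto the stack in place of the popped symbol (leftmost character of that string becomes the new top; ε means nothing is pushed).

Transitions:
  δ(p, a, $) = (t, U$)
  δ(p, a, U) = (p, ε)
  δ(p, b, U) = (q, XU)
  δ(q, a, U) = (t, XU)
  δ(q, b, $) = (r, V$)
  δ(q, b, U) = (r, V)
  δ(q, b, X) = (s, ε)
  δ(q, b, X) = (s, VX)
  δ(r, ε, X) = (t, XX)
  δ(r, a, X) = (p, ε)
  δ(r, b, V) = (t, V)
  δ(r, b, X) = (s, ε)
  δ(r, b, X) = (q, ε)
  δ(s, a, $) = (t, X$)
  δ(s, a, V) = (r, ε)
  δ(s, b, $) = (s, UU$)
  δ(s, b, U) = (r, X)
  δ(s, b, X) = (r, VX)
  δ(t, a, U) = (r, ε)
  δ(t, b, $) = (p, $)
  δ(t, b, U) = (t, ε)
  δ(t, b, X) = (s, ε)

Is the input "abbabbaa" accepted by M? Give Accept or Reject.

Accept

One accepting computation: (p, abbabbaa, $) ⊢ (t, bbabbaa, U$) ⊢ (t, babbaa, $) ⊢ (p, abbaa, $) ⊢ (t, bbaa, U$) ⊢ (t, baa, $) ⊢ (p, aa, $) ⊢ (t, a, U$) ⊢ (r, ε, $)
All input consumed and state r ∈ F.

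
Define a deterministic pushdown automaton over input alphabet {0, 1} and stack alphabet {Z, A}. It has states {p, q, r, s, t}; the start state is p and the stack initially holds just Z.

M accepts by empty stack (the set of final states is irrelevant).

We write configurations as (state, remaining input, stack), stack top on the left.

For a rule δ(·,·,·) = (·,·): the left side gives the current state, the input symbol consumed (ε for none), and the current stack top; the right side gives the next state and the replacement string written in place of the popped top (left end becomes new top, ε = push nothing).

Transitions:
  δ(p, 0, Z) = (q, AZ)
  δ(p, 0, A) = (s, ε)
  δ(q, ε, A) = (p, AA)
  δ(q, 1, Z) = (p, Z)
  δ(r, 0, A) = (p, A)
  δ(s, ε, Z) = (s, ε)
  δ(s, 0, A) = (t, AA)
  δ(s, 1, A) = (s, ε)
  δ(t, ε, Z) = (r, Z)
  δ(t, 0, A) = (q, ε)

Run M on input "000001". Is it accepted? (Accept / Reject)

Accept

(p, 000001, Z)
  read 0, top Z: go to q, push AZ → (q, 00001, AZ)
  ε-move, top A: go to p, push AA → (p, 00001, AAZ)
  read 0, top A: go to s, push ε → (s, 0001, AZ)
  read 0, top A: go to t, push AA → (t, 001, AAZ)
  read 0, top A: go to q, push ε → (q, 01, AZ)
  ε-move, top A: go to p, push AA → (p, 01, AAZ)
  read 0, top A: go to s, push ε → (s, 1, AZ)
  read 1, top A: go to s, push ε → (s, ε, Z)
  ε-move, top Z: go to s, push ε → (s, ε, ε)
All input consumed and the stack is empty.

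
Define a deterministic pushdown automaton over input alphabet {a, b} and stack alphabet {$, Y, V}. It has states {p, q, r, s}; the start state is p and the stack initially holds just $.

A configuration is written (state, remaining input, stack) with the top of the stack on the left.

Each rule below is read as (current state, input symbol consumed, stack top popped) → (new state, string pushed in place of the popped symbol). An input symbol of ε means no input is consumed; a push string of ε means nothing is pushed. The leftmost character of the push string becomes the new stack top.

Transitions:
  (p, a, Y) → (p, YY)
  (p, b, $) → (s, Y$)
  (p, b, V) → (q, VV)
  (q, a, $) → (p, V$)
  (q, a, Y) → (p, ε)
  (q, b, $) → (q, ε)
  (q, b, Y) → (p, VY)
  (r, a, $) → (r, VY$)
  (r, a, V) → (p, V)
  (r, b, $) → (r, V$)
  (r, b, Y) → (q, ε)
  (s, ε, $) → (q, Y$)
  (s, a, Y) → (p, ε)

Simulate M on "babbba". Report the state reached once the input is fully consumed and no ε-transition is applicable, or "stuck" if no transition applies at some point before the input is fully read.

stuck

(p, babbba, $)
  read b, top $: go to s, push Y$ → (s, abbba, Y$)
  read a, top Y: go to p, push ε → (p, bbba, $)
  read b, top $: go to s, push Y$ → (s, bba, Y$)
No transition for (s, b, top Y); M blocks with input bba remaining.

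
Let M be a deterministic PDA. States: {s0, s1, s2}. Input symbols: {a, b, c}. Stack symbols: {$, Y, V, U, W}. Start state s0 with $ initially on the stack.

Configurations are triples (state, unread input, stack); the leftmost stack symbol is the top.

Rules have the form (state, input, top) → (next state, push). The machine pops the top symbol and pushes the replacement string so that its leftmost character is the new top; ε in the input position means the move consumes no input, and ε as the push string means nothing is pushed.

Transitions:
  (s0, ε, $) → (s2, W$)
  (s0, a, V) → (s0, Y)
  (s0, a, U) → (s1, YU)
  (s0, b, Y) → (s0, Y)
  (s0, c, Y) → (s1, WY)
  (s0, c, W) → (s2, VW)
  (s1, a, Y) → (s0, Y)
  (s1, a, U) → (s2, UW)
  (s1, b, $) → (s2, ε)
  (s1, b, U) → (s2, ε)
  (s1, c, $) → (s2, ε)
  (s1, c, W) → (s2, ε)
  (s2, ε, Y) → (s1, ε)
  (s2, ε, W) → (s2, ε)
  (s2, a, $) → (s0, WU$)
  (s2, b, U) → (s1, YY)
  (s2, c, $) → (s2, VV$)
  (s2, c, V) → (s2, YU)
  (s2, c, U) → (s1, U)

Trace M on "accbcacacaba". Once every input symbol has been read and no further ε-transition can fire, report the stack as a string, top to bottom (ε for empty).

(s0, accbcacacaba, $)
  ε-move, top $: go to s2, push W$ → (s2, accbcacacaba, W$)
  ε-move, top W: go to s2, push ε → (s2, accbcacacaba, $)
  read a, top $: go to s0, push WU$ → (s0, ccbcacacaba, WU$)
  read c, top W: go to s2, push VW → (s2, cbcacacaba, VWU$)
  read c, top V: go to s2, push YU → (s2, bcacacaba, YUWU$)
  ε-move, top Y: go to s1, push ε → (s1, bcacacaba, UWU$)
  read b, top U: go to s2, push ε → (s2, cacacaba, WU$)
  ε-move, top W: go to s2, push ε → (s2, cacacaba, U$)
  read c, top U: go to s1, push U → (s1, acacaba, U$)
  read a, top U: go to s2, push UW → (s2, cacaba, UW$)
  read c, top U: go to s1, push U → (s1, acaba, UW$)
  read a, top U: go to s2, push UW → (s2, caba, UWW$)
  read c, top U: go to s1, push U → (s1, aba, UWW$)
  read a, top U: go to s2, push UW → (s2, ba, UWWW$)
  read b, top U: go to s1, push YY → (s1, a, YYWWW$)
  read a, top Y: go to s0, push Y → (s0, ε, YYWWW$)
All input consumed in state s0 with stack YYWWW$.

YYWWW$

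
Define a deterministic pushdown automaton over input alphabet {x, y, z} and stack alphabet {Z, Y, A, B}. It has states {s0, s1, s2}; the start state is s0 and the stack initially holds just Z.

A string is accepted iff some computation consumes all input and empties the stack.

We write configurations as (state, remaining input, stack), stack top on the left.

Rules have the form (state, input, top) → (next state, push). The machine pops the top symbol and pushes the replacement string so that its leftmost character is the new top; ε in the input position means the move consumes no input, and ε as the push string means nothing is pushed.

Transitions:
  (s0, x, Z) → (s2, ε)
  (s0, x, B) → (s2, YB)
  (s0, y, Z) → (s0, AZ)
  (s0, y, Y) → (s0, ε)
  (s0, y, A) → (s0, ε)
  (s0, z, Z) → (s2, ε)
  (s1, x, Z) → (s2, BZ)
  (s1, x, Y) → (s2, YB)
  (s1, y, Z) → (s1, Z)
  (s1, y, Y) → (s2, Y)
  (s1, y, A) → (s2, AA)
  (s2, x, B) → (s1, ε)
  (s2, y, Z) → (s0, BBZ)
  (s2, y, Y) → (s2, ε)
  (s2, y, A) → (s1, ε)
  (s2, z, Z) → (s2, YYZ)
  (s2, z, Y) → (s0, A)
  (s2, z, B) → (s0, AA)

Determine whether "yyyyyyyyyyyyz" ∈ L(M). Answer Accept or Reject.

(s0, yyyyyyyyyyyyz, Z)
  read y, top Z: go to s0, push AZ → (s0, yyyyyyyyyyyz, AZ)
  read y, top A: go to s0, push ε → (s0, yyyyyyyyyyz, Z)
  read y, top Z: go to s0, push AZ → (s0, yyyyyyyyyz, AZ)
  read y, top A: go to s0, push ε → (s0, yyyyyyyyz, Z)
  read y, top Z: go to s0, push AZ → (s0, yyyyyyyz, AZ)
  read y, top A: go to s0, push ε → (s0, yyyyyyz, Z)
  read y, top Z: go to s0, push AZ → (s0, yyyyyz, AZ)
  read y, top A: go to s0, push ε → (s0, yyyyz, Z)
  read y, top Z: go to s0, push AZ → (s0, yyyz, AZ)
  read y, top A: go to s0, push ε → (s0, yyz, Z)
  read y, top Z: go to s0, push AZ → (s0, yz, AZ)
  read y, top A: go to s0, push ε → (s0, z, Z)
  read z, top Z: go to s2, push ε → (s2, ε, ε)
All input consumed and the stack is empty.

Accept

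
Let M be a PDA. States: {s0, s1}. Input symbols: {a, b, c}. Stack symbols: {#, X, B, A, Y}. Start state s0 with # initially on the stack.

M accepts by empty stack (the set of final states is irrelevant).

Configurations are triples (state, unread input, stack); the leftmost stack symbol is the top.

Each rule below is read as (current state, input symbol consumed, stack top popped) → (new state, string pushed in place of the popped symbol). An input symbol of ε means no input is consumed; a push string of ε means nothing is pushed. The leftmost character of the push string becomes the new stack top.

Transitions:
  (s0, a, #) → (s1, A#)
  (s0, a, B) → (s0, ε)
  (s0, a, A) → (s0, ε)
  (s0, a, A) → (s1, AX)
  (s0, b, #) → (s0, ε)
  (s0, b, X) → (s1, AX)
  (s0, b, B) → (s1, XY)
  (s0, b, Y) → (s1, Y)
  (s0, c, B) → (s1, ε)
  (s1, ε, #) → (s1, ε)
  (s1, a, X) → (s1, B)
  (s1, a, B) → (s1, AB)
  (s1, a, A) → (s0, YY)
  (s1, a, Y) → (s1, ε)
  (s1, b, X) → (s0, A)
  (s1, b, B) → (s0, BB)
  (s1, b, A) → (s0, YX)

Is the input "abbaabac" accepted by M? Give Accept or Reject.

One accepting computation: (s0, abbaabac, #) ⊢ (s1, bbaabac, A#) ⊢ (s0, baabac, YX#) ⊢ (s1, aabac, YX#) ⊢ (s1, abac, X#) ⊢ (s1, bac, B#) ⊢ (s0, ac, BB#) ⊢ (s0, c, B#) ⊢ (s1, ε, #) ⊢ (s1, ε, ε)
All input consumed and the stack is empty.

Accept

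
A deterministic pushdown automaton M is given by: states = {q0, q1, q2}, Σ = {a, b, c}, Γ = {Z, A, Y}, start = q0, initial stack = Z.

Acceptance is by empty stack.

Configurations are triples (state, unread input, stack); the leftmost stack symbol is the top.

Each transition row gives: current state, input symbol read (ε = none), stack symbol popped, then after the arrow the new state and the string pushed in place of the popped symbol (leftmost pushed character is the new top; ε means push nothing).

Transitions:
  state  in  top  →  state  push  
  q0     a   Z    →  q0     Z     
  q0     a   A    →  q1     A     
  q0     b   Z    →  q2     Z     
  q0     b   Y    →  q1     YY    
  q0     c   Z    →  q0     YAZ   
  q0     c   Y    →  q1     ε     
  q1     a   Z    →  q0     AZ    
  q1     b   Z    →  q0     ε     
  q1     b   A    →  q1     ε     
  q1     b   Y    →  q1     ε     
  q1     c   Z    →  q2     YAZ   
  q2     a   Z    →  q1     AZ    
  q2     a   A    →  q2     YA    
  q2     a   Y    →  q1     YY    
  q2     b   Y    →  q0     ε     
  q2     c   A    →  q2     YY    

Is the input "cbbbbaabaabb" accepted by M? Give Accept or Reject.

Accept

(q0, cbbbbaabaabb, Z)
  read c, top Z: go to q0, push YAZ → (q0, bbbbaabaabb, YAZ)
  read b, top Y: go to q1, push YY → (q1, bbbaabaabb, YYAZ)
  read b, top Y: go to q1, push ε → (q1, bbaabaabb, YAZ)
  read b, top Y: go to q1, push ε → (q1, baabaabb, AZ)
  read b, top A: go to q1, push ε → (q1, aabaabb, Z)
  read a, top Z: go to q0, push AZ → (q0, abaabb, AZ)
  read a, top A: go to q1, push A → (q1, baabb, AZ)
  read b, top A: go to q1, push ε → (q1, aabb, Z)
  read a, top Z: go to q0, push AZ → (q0, abb, AZ)
  read a, top A: go to q1, push A → (q1, bb, AZ)
  read b, top A: go to q1, push ε → (q1, b, Z)
  read b, top Z: go to q0, push ε → (q0, ε, ε)
All input consumed and the stack is empty.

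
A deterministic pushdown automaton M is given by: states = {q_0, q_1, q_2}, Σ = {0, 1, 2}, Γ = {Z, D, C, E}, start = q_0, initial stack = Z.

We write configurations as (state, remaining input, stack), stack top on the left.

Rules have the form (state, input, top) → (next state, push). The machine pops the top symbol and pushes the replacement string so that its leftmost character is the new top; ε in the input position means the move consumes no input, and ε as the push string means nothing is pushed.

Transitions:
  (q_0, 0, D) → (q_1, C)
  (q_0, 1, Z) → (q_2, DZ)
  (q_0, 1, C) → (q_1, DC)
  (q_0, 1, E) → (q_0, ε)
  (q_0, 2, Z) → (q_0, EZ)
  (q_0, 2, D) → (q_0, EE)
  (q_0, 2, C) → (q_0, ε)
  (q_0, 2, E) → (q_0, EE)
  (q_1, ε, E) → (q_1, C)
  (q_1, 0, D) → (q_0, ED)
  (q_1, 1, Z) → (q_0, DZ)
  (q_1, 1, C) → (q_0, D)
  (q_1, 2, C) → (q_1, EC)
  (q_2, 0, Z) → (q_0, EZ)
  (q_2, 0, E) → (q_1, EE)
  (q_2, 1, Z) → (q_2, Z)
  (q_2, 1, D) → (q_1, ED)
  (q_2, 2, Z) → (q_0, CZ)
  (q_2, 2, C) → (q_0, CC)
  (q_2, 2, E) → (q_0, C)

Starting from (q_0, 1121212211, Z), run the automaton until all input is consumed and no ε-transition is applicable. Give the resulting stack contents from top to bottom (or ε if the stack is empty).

(q_0, 1121212211, Z)
  read 1, top Z: go to q_2, push DZ → (q_2, 121212211, DZ)
  read 1, top D: go to q_1, push ED → (q_1, 21212211, EDZ)
  ε-move, top E: go to q_1, push C → (q_1, 21212211, CDZ)
  read 2, top C: go to q_1, push EC → (q_1, 1212211, ECDZ)
  ε-move, top E: go to q_1, push C → (q_1, 1212211, CCDZ)
  read 1, top C: go to q_0, push D → (q_0, 212211, DCDZ)
  read 2, top D: go to q_0, push EE → (q_0, 12211, EECDZ)
  read 1, top E: go to q_0, push ε → (q_0, 2211, ECDZ)
  read 2, top E: go to q_0, push EE → (q_0, 211, EECDZ)
  read 2, top E: go to q_0, push EE → (q_0, 11, EEECDZ)
  read 1, top E: go to q_0, push ε → (q_0, 1, EECDZ)
  read 1, top E: go to q_0, push ε → (q_0, ε, ECDZ)
All input consumed in state q_0 with stack ECDZ.

ECDZ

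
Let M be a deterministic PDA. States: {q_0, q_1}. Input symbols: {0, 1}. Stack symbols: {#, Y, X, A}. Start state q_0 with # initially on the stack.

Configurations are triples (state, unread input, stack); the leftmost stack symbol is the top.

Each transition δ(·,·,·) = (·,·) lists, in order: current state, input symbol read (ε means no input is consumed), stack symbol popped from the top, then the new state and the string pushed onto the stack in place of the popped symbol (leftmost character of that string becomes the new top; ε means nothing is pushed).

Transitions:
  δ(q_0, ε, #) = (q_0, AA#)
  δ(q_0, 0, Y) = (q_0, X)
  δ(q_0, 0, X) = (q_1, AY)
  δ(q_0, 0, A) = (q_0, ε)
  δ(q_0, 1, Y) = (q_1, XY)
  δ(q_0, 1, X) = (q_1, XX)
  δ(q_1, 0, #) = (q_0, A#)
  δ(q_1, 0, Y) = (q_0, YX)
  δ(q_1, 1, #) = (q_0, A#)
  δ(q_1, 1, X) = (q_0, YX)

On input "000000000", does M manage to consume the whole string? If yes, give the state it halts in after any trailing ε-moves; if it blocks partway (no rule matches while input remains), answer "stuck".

q_0

(q_0, 000000000, #)
  ε-move, top #: go to q_0, push AA# → (q_0, 000000000, AA#)
  read 0, top A: go to q_0, push ε → (q_0, 00000000, A#)
  read 0, top A: go to q_0, push ε → (q_0, 0000000, #)
  ε-move, top #: go to q_0, push AA# → (q_0, 0000000, AA#)
  read 0, top A: go to q_0, push ε → (q_0, 000000, A#)
  read 0, top A: go to q_0, push ε → (q_0, 00000, #)
  ε-move, top #: go to q_0, push AA# → (q_0, 00000, AA#)
  read 0, top A: go to q_0, push ε → (q_0, 0000, A#)
  read 0, top A: go to q_0, push ε → (q_0, 000, #)
  ε-move, top #: go to q_0, push AA# → (q_0, 000, AA#)
  read 0, top A: go to q_0, push ε → (q_0, 00, A#)
  read 0, top A: go to q_0, push ε → (q_0, 0, #)
  ε-move, top #: go to q_0, push AA# → (q_0, 0, AA#)
  read 0, top A: go to q_0, push ε → (q_0, ε, A#)
All input consumed; M is in state q_0.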